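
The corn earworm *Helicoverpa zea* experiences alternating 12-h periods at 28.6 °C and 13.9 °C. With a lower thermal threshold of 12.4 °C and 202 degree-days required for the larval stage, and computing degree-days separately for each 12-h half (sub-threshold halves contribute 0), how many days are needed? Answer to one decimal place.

22.8 days

Day half: max(0, 28.6 − 12.4) × 0.5 = 16.2 × 0.5 = 8.10 DD.
Night half: max(0, 13.9 − 12.4) × 0.5 = 1.5 × 0.5 = 0.75 DD.
Per 24 h: 8.85 DD/day.
Duration = 202 / 8.85 = 22.825 ≈ 22.8 days.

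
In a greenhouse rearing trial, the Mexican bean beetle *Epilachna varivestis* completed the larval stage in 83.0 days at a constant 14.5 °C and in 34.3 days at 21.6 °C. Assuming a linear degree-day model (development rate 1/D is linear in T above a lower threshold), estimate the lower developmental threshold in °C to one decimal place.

Under the model K = D·(T − T_b), so D₁·(T₁ − T_b) = D₂·(T₂ − T_b).
83.0·(14.5 − T_b) = 34.3·(21.6 − T_b)
T_b = (83.0·14.5 − 34.3·21.6) / (83.0 − 34.3) = 462.62 / 48.7 = 9.499 °C ≈ 9.5 °C.

9.5 °C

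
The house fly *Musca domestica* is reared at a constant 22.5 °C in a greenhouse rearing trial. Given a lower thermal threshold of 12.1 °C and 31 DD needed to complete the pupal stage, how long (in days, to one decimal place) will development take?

3.0 days

Daily accumulation = 22.5 − 12.1 = 10.4 DD/day.
Duration = 31 / 10.4 = 2.981 ≈ 3.0 days.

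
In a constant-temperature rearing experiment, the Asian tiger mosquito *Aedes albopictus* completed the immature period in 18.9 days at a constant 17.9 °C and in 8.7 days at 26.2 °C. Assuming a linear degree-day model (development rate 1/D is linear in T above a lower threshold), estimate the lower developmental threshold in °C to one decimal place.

Linear rate model ⇒ the product D·(T − T_b) is constant across temperatures.
18.9·(17.9 − T_b) = 8.7·(26.2 − T_b)
T_b = (18.9·17.9 − 8.7·26.2) / (18.9 − 8.7) = 110.37 / 10.2 = 10.821 °C ≈ 10.8 °C.

10.8 °C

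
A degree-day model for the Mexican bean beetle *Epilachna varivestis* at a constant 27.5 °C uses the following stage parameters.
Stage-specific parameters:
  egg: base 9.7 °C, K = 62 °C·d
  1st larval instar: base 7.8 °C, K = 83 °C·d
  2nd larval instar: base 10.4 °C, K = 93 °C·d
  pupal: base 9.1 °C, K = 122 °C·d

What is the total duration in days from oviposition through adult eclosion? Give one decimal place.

egg: 62 / (27.5 − 9.7) = 62 / 17.8 = 3.483 d.
1st larval instar: 83 / (27.5 − 7.8) = 83 / 19.7 = 4.213 d.
2nd larval instar: 93 / (27.5 − 10.4) = 93 / 17.1 = 5.439 d.
pupal: 122 / (27.5 − 9.1) = 122 / 18.4 = 6.630 d.
Sum = 19.765 ≈ 19.8 days.

19.8 days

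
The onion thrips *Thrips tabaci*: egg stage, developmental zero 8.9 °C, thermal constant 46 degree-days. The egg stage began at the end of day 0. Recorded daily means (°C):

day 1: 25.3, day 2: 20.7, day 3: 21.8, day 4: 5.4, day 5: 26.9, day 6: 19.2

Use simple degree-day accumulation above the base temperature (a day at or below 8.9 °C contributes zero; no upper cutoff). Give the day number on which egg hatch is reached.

day 5

Daily DD above 8.9 °C: 16.4, 11.8, 12.9, 0.0, 18.0, 10.3.
Cumulative: 16.4, 28.2, 41.1, 41.1, 59.1, 69.4.
The total first reaches 46 DD on day 5.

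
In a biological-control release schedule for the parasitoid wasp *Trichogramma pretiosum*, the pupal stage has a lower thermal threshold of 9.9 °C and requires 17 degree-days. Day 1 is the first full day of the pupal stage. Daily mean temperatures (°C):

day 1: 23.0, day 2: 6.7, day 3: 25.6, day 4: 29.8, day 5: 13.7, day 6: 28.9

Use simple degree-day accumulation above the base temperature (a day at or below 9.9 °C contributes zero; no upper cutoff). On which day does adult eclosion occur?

day 3

Daily DD above 9.9 °C: 13.1, 0.0, 15.7, 19.9, 3.8, 19.0.
Cumulative: 13.1, 13.1, 28.8, 48.7, 52.5, 71.5.
The total first reaches 17 DD on day 3.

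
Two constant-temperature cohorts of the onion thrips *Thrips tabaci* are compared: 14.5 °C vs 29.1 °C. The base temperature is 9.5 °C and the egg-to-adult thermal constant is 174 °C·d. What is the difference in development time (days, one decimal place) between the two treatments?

At 14.5 °C: 174 / (14.5 − 9.5) = 174 / 5.0 = 34.800 d.
At 29.1 °C: 174 / (29.1 − 9.5) = 174 / 19.6 = 8.878 d.
Difference = |34.800 − 8.878| = 25.922 ≈ 25.9 days.

25.9 days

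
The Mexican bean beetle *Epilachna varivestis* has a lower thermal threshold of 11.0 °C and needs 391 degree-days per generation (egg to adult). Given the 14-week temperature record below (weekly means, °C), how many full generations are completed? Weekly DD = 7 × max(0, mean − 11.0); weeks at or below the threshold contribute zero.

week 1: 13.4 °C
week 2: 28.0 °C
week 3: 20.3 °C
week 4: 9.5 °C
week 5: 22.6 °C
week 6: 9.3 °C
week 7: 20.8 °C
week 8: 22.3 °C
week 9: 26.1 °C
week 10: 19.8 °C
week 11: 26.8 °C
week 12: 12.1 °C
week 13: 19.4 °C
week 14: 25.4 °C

Weekly DD (7 × max(0, T̄ − 11.0)): 16.8, 119.0, 65.1, 0.0, 81.2, 0.0, 68.6, 79.1, 105.7, 61.6, 110.6, 7.7, 58.8, 100.8.
Season total = 875.0 DD.
Complete generations = ⌊875.0 / 391⌋ = 2.

2 generations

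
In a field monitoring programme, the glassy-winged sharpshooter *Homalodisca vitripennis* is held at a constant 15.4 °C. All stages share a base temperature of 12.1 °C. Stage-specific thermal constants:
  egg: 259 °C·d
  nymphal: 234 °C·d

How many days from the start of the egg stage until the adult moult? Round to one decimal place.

Daily accumulation at 15.4 °C = 15.4 − 12.1 = 3.3 DD/day.
Total K = 259 + 234 = 493 DD.
Total duration = 493 / 3.3 = 149.394 ≈ 149.4 days.

149.4 days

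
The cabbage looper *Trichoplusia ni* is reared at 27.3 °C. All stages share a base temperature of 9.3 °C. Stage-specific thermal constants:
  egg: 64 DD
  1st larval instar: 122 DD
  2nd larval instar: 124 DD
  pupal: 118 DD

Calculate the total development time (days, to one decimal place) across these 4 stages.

23.8 days

Daily accumulation at 27.3 °C = 27.3 − 9.3 = 18.0 DD/day.
Total K = 64 + 122 + 124 + 118 = 428 DD.
Total duration = 428 / 18.0 = 23.778 ≈ 23.8 days.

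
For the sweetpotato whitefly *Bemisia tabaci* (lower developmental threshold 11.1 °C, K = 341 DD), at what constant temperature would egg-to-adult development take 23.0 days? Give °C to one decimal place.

25.9 °C

Required daily accumulation = 341 / 23.0 = 14.826 DD/day.
T = T_base + 14.826 = 11.1 + 14.826 = 25.926 ≈ 25.9 °C.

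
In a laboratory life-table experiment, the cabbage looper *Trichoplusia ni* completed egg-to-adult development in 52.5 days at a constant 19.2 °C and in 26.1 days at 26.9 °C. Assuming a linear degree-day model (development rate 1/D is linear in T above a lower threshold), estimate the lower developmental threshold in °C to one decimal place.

11.6 °C

Linear rate model ⇒ the product D·(T − T_b) is constant across temperatures.
52.5·(19.2 − T_b) = 26.1·(26.9 − T_b)
T_b = (52.5·19.2 − 26.1·26.9) / (52.5 − 26.1) = 305.91 / 26.4 = 11.587 °C ≈ 11.6 °C.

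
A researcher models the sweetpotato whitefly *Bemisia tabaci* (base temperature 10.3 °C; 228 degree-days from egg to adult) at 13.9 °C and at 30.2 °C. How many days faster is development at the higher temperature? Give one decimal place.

At 13.9 °C: 228 / (13.9 − 10.3) = 228 / 3.6 = 63.333 d.
At 30.2 °C: 228 / (30.2 − 10.3) = 228 / 19.9 = 11.457 d.
Difference = |63.333 − 11.457| = 51.876 ≈ 51.9 days.

51.9 days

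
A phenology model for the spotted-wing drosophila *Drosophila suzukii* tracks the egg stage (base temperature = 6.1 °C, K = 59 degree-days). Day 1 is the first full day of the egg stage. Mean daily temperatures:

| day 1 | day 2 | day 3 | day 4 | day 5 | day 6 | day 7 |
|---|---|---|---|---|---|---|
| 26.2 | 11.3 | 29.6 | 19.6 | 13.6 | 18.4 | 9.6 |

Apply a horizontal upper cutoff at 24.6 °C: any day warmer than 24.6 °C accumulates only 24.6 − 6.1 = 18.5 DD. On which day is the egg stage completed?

Daily DD above 6.1 °C (capped at 18.5): 18.5, 5.2, 18.5, 13.5, 7.5, 12.3, 3.5.
Cumulative: 18.5, 23.7, 42.2, 55.7, 63.2, 75.5, 79.0.
The total first reaches 59 DD on day 5.

day 5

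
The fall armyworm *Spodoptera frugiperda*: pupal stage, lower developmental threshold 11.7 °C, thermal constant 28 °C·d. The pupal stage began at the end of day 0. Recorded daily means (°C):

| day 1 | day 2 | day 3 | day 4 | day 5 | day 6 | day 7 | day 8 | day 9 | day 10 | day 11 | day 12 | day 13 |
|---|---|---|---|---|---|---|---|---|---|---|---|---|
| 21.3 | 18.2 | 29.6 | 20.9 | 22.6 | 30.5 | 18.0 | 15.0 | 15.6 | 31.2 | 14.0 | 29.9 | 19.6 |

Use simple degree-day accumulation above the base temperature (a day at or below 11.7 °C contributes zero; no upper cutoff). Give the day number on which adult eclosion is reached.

Daily DD above 11.7 °C: 9.6, 6.5, 17.9, 9.2, 10.9, 18.8, 6.3, 3.3, 3.9, 19.5, 2.3, 18.2, 7.9.
Cumulative: 9.6, 16.1, 34.0, 43.2, 54.1, 72.9, 79.2, 82.5, 86.4, 105.9, 108.2, 126.4, 134.3.
The total first reaches 28 DD on day 3.

day 3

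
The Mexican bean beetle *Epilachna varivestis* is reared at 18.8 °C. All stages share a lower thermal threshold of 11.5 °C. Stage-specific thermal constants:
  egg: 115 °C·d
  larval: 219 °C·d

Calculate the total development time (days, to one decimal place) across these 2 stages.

Daily accumulation at 18.8 °C = 18.8 − 11.5 = 7.3 DD/day.
Total K = 115 + 219 = 334 DD.
Total duration = 334 / 7.3 = 45.753 ≈ 45.8 days.

45.8 days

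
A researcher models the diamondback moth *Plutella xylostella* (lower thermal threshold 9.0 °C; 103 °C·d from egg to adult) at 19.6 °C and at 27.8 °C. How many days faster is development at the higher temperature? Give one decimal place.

4.2 days

At 19.6 °C: 103 / (19.6 − 9.0) = 103 / 10.6 = 9.717 d.
At 27.8 °C: 103 / (27.8 − 9.0) = 103 / 18.8 = 5.479 d.
Difference = |9.717 − 5.479| = 4.238 ≈ 4.2 days.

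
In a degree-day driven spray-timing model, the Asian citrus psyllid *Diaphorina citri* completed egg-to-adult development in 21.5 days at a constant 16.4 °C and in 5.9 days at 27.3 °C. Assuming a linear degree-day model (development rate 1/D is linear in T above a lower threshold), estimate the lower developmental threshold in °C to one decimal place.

12.3 °C

Linear rate model ⇒ the product D·(T − T_b) is constant across temperatures.
21.5·(16.4 − T_b) = 5.9·(27.3 − T_b)
T_b = (21.5·16.4 − 5.9·27.3) / (21.5 − 5.9) = 191.53 / 15.6 = 12.278 °C ≈ 12.3 °C.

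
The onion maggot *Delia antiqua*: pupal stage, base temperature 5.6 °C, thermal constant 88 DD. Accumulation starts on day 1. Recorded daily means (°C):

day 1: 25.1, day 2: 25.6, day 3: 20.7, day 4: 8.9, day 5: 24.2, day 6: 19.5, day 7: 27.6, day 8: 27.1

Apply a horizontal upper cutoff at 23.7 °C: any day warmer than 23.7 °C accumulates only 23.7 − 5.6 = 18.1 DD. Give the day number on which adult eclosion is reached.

Daily DD above 5.6 °C (capped at 18.1): 18.1, 18.1, 15.1, 3.3, 18.1, 13.9, 18.1, 18.1.
Cumulative: 18.1, 36.2, 51.3, 54.6, 72.7, 86.6, 104.7, 122.8.
The total first reaches 88 DD on day 7.

day 7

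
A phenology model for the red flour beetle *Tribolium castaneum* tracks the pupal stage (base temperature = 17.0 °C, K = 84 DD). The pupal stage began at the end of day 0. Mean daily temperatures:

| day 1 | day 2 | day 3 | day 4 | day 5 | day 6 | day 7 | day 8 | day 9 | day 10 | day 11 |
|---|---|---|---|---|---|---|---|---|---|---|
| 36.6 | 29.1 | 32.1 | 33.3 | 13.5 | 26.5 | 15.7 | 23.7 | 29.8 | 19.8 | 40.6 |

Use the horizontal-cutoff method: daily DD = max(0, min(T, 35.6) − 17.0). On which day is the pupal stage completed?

Daily DD above 17.0 °C (capped at 18.6): 18.6, 12.1, 15.1, 16.3, 0.0, 9.5, 0.0, 6.7, 12.8, 2.8, 18.6.
Cumulative: 18.6, 30.7, 45.8, 62.1, 62.1, 71.6, 71.6, 78.3, 91.1, 93.9, 112.5.
The total first reaches 84 DD on day 9.

day 9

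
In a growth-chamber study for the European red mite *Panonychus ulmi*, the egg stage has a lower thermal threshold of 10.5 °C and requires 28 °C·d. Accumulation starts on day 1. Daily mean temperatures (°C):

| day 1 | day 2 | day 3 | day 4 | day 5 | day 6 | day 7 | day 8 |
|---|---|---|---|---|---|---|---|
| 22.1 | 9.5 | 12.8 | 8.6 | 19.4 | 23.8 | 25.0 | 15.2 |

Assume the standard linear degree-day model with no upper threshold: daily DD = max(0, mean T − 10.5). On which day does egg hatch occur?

Daily DD above 10.5 °C: 11.6, 0.0, 2.3, 0.0, 8.9, 13.3, 14.5, 4.7.
Cumulative: 11.6, 11.6, 13.9, 13.9, 22.8, 36.1, 50.6, 55.3.
The total first reaches 28 DD on day 6.

day 6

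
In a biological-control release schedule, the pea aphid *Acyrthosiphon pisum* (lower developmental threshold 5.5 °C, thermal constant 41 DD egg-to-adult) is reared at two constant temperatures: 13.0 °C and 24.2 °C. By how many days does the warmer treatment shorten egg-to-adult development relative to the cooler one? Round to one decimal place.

3.3 days

At 13.0 °C: 41 / (13.0 − 5.5) = 41 / 7.5 = 5.467 d.
At 24.2 °C: 41 / (24.2 − 5.5) = 41 / 18.7 = 2.193 d.
Difference = |5.467 − 2.193| = 3.274 ≈ 3.3 days.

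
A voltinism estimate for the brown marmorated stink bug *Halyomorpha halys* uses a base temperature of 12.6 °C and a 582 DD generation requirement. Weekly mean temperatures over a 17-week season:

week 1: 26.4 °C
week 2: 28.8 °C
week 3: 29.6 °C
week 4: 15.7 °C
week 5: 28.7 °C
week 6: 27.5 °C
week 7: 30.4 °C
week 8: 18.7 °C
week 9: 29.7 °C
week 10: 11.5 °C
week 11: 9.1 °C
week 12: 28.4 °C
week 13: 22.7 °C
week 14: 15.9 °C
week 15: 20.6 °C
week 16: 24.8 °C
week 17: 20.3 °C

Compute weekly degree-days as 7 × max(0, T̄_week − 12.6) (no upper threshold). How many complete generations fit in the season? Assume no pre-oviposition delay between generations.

Weekly DD (7 × max(0, T̄ − 12.6)): 96.6, 113.4, 119.0, 21.7, 112.7, 104.3, 124.6, 42.7, 119.7, 0.0, 0.0, 110.6, 70.7, 23.1, 56.0, 85.4, 53.9.
Season total = 1254.4 DD.
Complete generations = ⌊1254.4 / 582⌋ = 2.

2 generations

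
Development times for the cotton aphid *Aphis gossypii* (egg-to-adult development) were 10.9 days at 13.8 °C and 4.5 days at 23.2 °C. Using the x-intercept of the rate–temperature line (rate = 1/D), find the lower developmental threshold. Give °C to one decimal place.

Equal thermal constants: D₁(T₁ − T_b) = D₂(T₂ − T_b).
10.9·(13.8 − T_b) = 4.5·(23.2 − T_b)
T_b = (10.9·13.8 − 4.5·23.2) / (10.9 − 4.5) = 46.02 / 6.4 = 7.191 °C ≈ 7.2 °C.

7.2 °C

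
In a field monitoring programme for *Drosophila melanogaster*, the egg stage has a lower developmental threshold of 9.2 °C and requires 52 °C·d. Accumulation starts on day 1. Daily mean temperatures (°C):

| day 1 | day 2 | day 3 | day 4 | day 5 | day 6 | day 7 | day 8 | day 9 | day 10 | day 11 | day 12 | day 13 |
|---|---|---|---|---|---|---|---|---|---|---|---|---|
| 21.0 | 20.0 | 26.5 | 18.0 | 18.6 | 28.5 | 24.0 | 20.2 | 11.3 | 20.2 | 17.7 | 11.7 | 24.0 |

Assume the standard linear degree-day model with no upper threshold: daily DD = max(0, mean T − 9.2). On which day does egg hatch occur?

Daily DD above 9.2 °C: 11.8, 10.8, 17.3, 8.8, 9.4, 19.3, 14.8, 11.0, 2.1, 11.0, 8.5, 2.5, 14.8.
Cumulative: 11.8, 22.6, 39.9, 48.7, 58.1, 77.4, 92.2, 103.2, 105.3, 116.3, 124.8, 127.3, 142.1.
The total first reaches 52 DD on day 5.

day 5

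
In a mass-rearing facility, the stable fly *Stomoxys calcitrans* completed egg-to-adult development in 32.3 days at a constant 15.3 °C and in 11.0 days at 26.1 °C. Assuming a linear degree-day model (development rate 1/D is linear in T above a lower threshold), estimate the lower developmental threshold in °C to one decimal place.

Under the model K = D·(T − T_b), so D₁·(T₁ − T_b) = D₂·(T₂ − T_b).
32.3·(15.3 − T_b) = 11.0·(26.1 − T_b)
T_b = (32.3·15.3 − 11.0·26.1) / (32.3 − 11.0) = 207.09 / 21.3 = 9.723 °C ≈ 9.7 °C.

9.7 °C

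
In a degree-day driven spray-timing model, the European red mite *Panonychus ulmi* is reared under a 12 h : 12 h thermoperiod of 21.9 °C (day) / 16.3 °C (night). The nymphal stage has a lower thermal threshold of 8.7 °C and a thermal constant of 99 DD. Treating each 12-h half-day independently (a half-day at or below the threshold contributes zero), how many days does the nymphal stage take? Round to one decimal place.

Day half: max(0, 21.9 − 8.7) × 0.5 = 13.2 × 0.5 = 6.60 DD.
Night half: max(0, 16.3 − 8.7) × 0.5 = 7.6 × 0.5 = 3.80 DD.
Per 24 h: 10.40 DD/day.
Duration = 99 / 10.40 = 9.519 ≈ 9.5 days.

9.5 days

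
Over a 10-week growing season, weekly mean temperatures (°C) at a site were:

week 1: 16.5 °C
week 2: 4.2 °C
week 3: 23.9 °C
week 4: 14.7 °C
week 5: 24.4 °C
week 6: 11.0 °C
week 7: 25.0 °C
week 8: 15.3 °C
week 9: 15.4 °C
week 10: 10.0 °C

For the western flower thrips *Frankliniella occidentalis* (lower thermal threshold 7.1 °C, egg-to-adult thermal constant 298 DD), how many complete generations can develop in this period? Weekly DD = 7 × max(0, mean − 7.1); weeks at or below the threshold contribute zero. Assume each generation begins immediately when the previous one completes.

Weekly DD (7 × max(0, T̄ − 7.1)): 65.8, 0.0, 117.6, 53.2, 121.1, 27.3, 125.3, 57.4, 58.1, 20.3.
Season total = 646.1 DD.
Complete generations = ⌊646.1 / 298⌋ = 2.

2 generations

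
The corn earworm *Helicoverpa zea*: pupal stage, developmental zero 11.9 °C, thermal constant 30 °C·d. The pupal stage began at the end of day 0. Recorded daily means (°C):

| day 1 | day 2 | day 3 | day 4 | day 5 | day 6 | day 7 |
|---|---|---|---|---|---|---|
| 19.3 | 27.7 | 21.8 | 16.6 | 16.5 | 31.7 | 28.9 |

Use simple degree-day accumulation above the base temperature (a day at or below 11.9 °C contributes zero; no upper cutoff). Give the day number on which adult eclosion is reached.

day 3

Daily DD above 11.9 °C: 7.4, 15.8, 9.9, 4.7, 4.6, 19.8, 17.0.
Cumulative: 7.4, 23.2, 33.1, 37.8, 42.4, 62.2, 79.2.
The total first reaches 30 DD on day 3.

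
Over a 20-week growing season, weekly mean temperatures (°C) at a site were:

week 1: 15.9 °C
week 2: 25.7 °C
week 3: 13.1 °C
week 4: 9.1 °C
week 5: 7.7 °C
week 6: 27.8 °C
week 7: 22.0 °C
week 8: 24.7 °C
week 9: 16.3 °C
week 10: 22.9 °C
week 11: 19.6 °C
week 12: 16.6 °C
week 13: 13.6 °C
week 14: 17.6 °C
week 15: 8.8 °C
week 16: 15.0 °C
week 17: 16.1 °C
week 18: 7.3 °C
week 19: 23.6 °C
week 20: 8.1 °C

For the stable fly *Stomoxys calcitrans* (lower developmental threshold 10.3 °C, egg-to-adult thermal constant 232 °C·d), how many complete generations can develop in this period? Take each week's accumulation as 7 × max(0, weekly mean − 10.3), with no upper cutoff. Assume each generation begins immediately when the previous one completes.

Weekly DD (7 × max(0, T̄ − 10.3)): 39.2, 107.8, 19.6, 0.0, 0.0, 122.5, 81.9, 100.8, 42.0, 88.2, 65.1, 44.1, 23.1, 51.1, 0.0, 32.9, 40.6, 0.0, 93.1, 0.0.
Season total = 952.0 DD.
Complete generations = ⌊952.0 / 232⌋ = 4.

4 generations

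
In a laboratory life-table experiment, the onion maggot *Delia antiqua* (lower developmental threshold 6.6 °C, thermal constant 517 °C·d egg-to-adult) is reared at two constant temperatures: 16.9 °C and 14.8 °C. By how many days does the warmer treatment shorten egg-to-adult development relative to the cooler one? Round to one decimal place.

12.9 days

At 16.9 °C: 517 / (16.9 − 6.6) = 517 / 10.3 = 50.194 d.
At 14.8 °C: 517 / (14.8 − 6.6) = 517 / 8.2 = 63.049 d.
Difference = |50.194 − 63.049| = 12.855 ≈ 12.9 days.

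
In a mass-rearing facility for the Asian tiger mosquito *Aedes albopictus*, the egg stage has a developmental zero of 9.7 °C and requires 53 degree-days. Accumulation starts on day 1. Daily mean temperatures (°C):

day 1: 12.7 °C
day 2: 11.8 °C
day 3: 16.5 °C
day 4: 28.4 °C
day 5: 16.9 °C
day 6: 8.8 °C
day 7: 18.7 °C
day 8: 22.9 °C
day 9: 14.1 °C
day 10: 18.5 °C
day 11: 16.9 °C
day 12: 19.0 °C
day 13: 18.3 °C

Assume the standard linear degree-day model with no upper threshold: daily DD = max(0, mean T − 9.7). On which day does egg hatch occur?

Daily DD above 9.7 °C: 3.0, 2.1, 6.8, 18.7, 7.2, 0.0, 9.0, 13.2, 4.4, 8.8, 7.2, 9.3, 8.6.
Cumulative: 3.0, 5.1, 11.9, 30.6, 37.8, 37.8, 46.8, 60.0, 64.4, 73.2, 80.4, 89.7, 98.3.
The total first reaches 53 DD on day 8.

day 8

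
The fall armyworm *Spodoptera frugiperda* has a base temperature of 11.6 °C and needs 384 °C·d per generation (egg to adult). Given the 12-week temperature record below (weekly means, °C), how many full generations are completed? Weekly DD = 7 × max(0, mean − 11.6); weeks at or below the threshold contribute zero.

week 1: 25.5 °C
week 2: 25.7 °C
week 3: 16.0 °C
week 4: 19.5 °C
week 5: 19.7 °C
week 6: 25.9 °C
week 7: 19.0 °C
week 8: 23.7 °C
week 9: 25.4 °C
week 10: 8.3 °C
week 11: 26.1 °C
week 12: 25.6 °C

Weekly DD (7 × max(0, T̄ − 11.6)): 97.3, 98.7, 30.8, 55.3, 56.7, 100.1, 51.8, 84.7, 96.6, 0.0, 101.5, 98.0.
Season total = 871.5 DD.
Complete generations = ⌊871.5 / 384⌋ = 2.

2 generations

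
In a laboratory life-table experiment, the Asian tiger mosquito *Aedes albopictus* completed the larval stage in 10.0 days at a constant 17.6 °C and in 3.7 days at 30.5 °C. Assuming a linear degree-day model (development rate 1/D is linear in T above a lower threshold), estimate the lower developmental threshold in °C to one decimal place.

Linear rate model ⇒ the product D·(T − T_b) is constant across temperatures.
10.0·(17.6 − T_b) = 3.7·(30.5 − T_b)
T_b = (10.0·17.6 − 3.7·30.5) / (10.0 − 3.7) = 63.15 / 6.3 = 10.024 °C ≈ 10.0 °C.

10.0 °C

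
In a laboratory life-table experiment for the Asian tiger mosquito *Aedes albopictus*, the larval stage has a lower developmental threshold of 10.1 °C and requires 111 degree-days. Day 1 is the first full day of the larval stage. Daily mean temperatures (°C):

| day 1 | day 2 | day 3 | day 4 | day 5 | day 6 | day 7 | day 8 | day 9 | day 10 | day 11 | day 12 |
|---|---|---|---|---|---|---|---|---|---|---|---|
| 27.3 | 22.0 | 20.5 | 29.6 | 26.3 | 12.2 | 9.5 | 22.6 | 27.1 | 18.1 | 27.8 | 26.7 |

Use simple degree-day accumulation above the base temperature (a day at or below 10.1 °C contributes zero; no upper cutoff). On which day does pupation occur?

Daily DD above 10.1 °C: 17.2, 11.9, 10.4, 19.5, 16.2, 2.1, 0.0, 12.5, 17.0, 8.0, 17.7, 16.6.
Cumulative: 17.2, 29.1, 39.5, 59.0, 75.2, 77.3, 77.3, 89.8, 106.8, 114.8, 132.5, 149.1.
The total first reaches 111 DD on day 10.

day 10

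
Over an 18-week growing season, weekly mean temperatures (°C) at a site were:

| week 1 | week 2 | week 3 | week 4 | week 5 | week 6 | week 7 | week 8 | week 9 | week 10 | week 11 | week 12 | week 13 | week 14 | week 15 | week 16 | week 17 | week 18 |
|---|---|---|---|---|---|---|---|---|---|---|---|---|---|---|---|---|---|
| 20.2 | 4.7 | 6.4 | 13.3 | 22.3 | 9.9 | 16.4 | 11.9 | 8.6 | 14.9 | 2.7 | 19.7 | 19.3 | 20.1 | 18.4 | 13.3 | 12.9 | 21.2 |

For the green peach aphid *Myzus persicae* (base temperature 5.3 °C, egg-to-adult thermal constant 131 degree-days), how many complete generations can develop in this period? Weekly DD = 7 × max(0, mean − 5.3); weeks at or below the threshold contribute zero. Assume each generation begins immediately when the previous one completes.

Weekly DD (7 × max(0, T̄ − 5.3)): 104.3, 0.0, 7.7, 56.0, 119.0, 32.2, 77.7, 46.2, 23.1, 67.2, 0.0, 100.8, 98.0, 103.6, 91.7, 56.0, 53.2, 111.3.
Season total = 1148.0 DD.
Complete generations = ⌊1148.0 / 131⌋ = 8.

8 generations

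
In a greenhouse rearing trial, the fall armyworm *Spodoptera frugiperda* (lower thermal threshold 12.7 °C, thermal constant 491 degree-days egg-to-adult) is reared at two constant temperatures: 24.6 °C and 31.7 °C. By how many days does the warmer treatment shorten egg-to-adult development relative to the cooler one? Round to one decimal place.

15.4 days

At 24.6 °C: 491 / (24.6 − 12.7) = 491 / 11.9 = 41.261 d.
At 31.7 °C: 491 / (31.7 − 12.7) = 491 / 19.0 = 25.842 d.
Difference = |41.261 − 25.842| = 15.418 ≈ 15.4 days.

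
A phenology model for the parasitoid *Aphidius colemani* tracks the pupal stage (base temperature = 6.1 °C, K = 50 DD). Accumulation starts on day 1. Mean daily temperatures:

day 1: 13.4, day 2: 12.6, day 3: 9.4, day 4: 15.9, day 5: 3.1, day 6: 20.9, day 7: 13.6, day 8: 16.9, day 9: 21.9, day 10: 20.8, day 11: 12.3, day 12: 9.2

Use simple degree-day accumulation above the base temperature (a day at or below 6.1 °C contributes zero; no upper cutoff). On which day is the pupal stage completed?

day 8

Daily DD above 6.1 °C: 7.3, 6.5, 3.3, 9.8, 0.0, 14.8, 7.5, 10.8, 15.8, 14.7, 6.2, 3.1.
Cumulative: 7.3, 13.8, 17.1, 26.9, 26.9, 41.7, 49.2, 60.0, 75.8, 90.5, 96.7, 99.8.
The total first reaches 50 DD on day 8.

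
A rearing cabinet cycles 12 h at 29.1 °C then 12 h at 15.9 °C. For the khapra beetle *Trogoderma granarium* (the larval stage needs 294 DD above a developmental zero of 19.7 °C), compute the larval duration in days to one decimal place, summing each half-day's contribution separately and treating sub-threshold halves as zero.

Day half: max(0, 29.1 − 19.7) × 0.5 = 9.4 × 0.5 = 4.70 DD.
Night half: max(0, 15.9 − 19.7) × 0.5 = 0.0 × 0.5 = 0.00 DD.
Per 24 h: 4.70 DD/day.
Duration = 294 / 4.70 = 62.553 ≈ 62.6 days.

62.6 days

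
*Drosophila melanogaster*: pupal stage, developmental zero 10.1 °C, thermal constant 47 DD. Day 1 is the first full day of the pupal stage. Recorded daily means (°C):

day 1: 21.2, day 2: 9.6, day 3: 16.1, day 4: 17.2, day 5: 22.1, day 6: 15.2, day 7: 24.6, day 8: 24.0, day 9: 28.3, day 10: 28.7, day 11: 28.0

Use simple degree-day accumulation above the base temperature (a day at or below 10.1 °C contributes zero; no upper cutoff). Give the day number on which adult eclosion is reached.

day 7

Daily DD above 10.1 °C: 11.1, 0.0, 6.0, 7.1, 12.0, 5.1, 14.5, 13.9, 18.2, 18.6, 17.9.
Cumulative: 11.1, 11.1, 17.1, 24.2, 36.2, 41.3, 55.8, 69.7, 87.9, 106.5, 124.4.
The total first reaches 47 DD on day 7.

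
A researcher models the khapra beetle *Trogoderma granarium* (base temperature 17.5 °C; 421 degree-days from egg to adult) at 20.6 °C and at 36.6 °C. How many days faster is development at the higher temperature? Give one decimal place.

At 20.6 °C: 421 / (20.6 − 17.5) = 421 / 3.1 = 135.806 d.
At 36.6 °C: 421 / (36.6 − 17.5) = 421 / 19.1 = 22.042 d.
Difference = |135.806 − 22.042| = 113.765 ≈ 113.8 days.

113.8 days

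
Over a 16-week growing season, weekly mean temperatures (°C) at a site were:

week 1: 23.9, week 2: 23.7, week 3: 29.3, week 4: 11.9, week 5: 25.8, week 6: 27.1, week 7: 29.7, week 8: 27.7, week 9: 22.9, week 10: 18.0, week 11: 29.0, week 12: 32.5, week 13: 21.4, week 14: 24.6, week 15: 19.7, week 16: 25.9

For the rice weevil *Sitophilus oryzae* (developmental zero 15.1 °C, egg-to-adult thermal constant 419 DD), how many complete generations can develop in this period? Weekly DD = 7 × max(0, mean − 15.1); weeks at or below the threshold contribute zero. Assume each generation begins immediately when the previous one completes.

Weekly DD (7 × max(0, T̄ − 15.1)): 61.6, 60.2, 99.4, 0.0, 74.9, 84.0, 102.2, 88.2, 54.6, 20.3, 97.3, 121.8, 44.1, 66.5, 32.2, 75.6.
Season total = 1082.9 DD.
Complete generations = ⌊1082.9 / 419⌋ = 2.

2 generations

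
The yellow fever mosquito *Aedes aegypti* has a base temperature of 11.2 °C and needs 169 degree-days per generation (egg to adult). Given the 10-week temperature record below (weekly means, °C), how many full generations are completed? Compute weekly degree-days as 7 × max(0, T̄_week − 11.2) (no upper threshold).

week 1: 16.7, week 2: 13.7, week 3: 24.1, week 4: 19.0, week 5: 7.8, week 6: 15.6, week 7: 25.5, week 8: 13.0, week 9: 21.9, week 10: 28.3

3 generations

Weekly DD (7 × max(0, T̄ − 11.2)): 38.5, 17.5, 90.3, 54.6, 0.0, 30.8, 100.1, 12.6, 74.9, 119.7.
Season total = 539.0 DD.
Complete generations = ⌊539.0 / 169⌋ = 3.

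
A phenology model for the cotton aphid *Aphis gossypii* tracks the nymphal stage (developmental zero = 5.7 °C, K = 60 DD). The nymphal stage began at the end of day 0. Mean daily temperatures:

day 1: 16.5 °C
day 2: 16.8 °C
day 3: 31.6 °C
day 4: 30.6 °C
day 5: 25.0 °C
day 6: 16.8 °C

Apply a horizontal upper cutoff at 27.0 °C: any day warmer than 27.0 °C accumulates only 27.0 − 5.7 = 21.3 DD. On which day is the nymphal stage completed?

day 4

Daily DD above 5.7 °C (capped at 21.3): 10.8, 11.1, 21.3, 21.3, 19.3, 11.1.
Cumulative: 10.8, 21.9, 43.2, 64.5, 83.8, 94.9.
The total first reaches 60 DD on day 4.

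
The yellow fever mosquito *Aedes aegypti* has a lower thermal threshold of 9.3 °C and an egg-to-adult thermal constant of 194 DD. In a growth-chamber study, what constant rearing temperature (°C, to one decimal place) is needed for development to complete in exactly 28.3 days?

Required daily accumulation = 194 / 28.3 = 6.855 DD/day.
T = T_base + 6.855 = 9.3 + 6.855 = 16.155 ≈ 16.2 °C.

16.2 °C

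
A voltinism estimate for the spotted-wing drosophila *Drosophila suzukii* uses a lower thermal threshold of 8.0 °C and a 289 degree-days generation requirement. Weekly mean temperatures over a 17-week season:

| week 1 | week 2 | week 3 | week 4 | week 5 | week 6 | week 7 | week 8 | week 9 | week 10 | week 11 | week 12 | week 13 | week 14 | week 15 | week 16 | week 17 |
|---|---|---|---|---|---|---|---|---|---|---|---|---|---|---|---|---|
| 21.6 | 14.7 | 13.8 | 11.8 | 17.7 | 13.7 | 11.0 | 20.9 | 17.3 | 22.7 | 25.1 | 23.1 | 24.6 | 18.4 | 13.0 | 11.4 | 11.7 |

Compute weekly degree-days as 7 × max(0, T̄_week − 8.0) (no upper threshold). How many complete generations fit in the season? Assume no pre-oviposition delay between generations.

3 generations

Weekly DD (7 × max(0, T̄ − 8.0)): 95.2, 46.9, 40.6, 26.6, 67.9, 39.9, 21.0, 90.3, 65.1, 102.9, 119.7, 105.7, 116.2, 72.8, 35.0, 23.8, 25.9.
Season total = 1095.5 DD.
Complete generations = ⌊1095.5 / 289⌋ = 3.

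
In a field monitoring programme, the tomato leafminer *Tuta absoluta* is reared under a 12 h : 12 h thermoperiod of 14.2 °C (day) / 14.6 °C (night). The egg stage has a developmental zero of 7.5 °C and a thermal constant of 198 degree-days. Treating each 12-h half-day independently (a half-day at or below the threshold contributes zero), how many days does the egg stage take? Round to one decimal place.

28.7 days

Day half: max(0, 14.2 − 7.5) × 0.5 = 6.7 × 0.5 = 3.35 DD.
Night half: max(0, 14.6 − 7.5) × 0.5 = 7.1 × 0.5 = 3.55 DD.
Per 24 h: 6.90 DD/day.
Duration = 198 / 6.90 = 28.696 ≈ 28.7 days.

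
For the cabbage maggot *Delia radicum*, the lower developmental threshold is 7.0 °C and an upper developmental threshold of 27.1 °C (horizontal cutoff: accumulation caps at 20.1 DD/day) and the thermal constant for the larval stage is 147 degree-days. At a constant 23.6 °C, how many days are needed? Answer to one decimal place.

Daily accumulation = 23.6 − 7.0 = 16.6 DD/day.
Duration = 147 / 16.6 = 8.855 ≈ 8.9 days.

8.9 days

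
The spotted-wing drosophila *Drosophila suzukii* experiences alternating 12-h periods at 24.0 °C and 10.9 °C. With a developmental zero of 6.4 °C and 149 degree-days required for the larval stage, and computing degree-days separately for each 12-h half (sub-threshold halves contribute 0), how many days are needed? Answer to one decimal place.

Day half: max(0, 24.0 − 6.4) × 0.5 = 17.6 × 0.5 = 8.80 DD.
Night half: max(0, 10.9 − 6.4) × 0.5 = 4.5 × 0.5 = 2.25 DD.
Per 24 h: 11.05 DD/day.
Duration = 149 / 11.05 = 13.484 ≈ 13.5 days.

13.5 days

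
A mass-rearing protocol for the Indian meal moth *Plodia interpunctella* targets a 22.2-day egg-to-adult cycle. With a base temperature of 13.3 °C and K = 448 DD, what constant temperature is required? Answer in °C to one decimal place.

Required daily accumulation = 448 / 22.2 = 20.180 DD/day.
T = T_base + 20.180 = 13.3 + 20.180 = 33.480 ≈ 33.5 °C.

33.5 °C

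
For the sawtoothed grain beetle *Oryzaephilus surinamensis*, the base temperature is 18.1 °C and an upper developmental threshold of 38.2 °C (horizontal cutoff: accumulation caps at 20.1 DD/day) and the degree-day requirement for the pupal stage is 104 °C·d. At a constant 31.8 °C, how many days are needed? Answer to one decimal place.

7.6 days

Daily accumulation = 31.8 − 18.1 = 13.7 DD/day.
Duration = 104 / 13.7 = 7.591 ≈ 7.6 days.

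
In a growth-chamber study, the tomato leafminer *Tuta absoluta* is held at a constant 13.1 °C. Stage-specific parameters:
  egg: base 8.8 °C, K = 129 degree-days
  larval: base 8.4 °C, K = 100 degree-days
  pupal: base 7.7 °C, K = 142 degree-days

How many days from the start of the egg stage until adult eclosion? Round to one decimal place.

egg: 129 / (13.1 − 8.8) = 129 / 4.3 = 30.000 d.
larval: 100 / (13.1 − 8.4) = 100 / 4.7 = 21.277 d.
pupal: 142 / (13.1 − 7.7) = 142 / 5.4 = 26.296 d.
Sum = 77.573 ≈ 77.6 days.

77.6 days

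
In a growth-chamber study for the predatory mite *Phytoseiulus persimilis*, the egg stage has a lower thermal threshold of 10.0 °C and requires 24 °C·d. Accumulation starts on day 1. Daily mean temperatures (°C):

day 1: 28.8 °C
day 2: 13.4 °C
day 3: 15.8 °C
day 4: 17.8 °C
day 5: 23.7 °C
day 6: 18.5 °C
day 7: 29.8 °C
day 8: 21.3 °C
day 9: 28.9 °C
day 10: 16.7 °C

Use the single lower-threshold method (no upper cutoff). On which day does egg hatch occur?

day 3

Daily DD above 10.0 °C: 18.8, 3.4, 5.8, 7.8, 13.7, 8.5, 19.8, 11.3, 18.9, 6.7.
Cumulative: 18.8, 22.2, 28.0, 35.8, 49.5, 58.0, 77.8, 89.1, 108.0, 114.7.
The total first reaches 24 DD on day 3.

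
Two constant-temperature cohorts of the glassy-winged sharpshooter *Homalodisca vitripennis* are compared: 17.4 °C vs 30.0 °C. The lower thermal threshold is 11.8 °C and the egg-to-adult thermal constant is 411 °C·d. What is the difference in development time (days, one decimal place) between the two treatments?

At 17.4 °C: 411 / (17.4 − 11.8) = 411 / 5.6 = 73.393 d.
At 30.0 °C: 411 / (30.0 − 11.8) = 411 / 18.2 = 22.582 d.
Difference = |73.393 − 22.582| = 50.810 ≈ 50.8 days.

50.8 days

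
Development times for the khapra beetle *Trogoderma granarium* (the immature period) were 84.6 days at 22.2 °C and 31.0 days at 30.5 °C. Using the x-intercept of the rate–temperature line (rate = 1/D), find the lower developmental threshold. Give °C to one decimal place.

Under the model K = D·(T − T_b), so D₁·(T₁ − T_b) = D₂·(T₂ − T_b).
84.6·(22.2 − T_b) = 31.0·(30.5 − T_b)
T_b = (84.6·22.2 − 31.0·30.5) / (84.6 − 31.0) = 932.62 / 53.6 = 17.400 °C ≈ 17.4 °C.

17.4 °C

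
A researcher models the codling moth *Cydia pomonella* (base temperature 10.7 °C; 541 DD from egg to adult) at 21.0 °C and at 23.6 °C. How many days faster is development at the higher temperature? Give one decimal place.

At 21.0 °C: 541 / (21.0 − 10.7) = 541 / 10.3 = 52.524 d.
At 23.6 °C: 541 / (23.6 − 10.7) = 541 / 12.9 = 41.938 d.
Difference = |52.524 − 41.938| = 10.586 ≈ 10.6 days.

10.6 days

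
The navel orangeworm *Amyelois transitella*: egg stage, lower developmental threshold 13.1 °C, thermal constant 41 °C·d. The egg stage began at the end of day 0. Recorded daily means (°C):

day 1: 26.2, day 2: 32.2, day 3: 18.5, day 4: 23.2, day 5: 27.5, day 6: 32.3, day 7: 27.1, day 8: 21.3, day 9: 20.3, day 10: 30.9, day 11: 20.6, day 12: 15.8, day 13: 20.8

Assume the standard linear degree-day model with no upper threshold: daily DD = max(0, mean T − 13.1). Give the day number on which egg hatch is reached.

Daily DD above 13.1 °C: 13.1, 19.1, 5.4, 10.1, 14.4, 19.2, 14.0, 8.2, 7.2, 17.8, 7.5, 2.7, 7.7.
Cumulative: 13.1, 32.2, 37.6, 47.7, 62.1, 81.3, 95.3, 103.5, 110.7, 128.5, 136.0, 138.7, 146.4.
The total first reaches 41 DD on day 4.

day 4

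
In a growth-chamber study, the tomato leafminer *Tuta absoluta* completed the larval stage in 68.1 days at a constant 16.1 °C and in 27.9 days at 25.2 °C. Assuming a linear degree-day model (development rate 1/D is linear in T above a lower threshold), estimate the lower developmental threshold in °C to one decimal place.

9.8 °C

Equal thermal constants: D₁(T₁ − T_b) = D₂(T₂ − T_b).
68.1·(16.1 − T_b) = 27.9·(25.2 − T_b)
T_b = (68.1·16.1 − 27.9·25.2) / (68.1 − 27.9) = 393.33 / 40.2 = 9.784 °C ≈ 9.8 °C.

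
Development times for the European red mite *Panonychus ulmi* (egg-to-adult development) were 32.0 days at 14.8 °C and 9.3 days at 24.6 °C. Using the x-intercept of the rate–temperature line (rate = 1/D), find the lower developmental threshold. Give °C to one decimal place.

10.8 °C

Linear rate model ⇒ the product D·(T − T_b) is constant across temperatures.
32.0·(14.8 − T_b) = 9.3·(24.6 − T_b)
T_b = (32.0·14.8 − 9.3·24.6) / (32.0 − 9.3) = 244.82 / 22.7 = 10.785 °C ≈ 10.8 °C.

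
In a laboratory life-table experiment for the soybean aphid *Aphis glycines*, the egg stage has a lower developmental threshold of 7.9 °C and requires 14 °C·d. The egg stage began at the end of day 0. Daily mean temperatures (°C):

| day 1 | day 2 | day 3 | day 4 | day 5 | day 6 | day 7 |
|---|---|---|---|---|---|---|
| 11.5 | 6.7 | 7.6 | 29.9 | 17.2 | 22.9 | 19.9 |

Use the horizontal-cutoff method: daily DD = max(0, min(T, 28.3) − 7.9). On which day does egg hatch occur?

Daily DD above 7.9 °C (capped at 20.4): 3.6, 0.0, 0.0, 20.4, 9.3, 15.0, 12.0.
Cumulative: 3.6, 3.6, 3.6, 24.0, 33.3, 48.3, 60.3.
The total first reaches 14 DD on day 4.

day 4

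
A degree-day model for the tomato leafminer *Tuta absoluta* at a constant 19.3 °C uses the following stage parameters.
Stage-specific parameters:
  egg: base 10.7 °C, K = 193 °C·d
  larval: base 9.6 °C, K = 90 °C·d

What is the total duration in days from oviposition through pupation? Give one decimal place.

egg: 193 / (19.3 − 10.7) = 193 / 8.6 = 22.442 d.
larval: 90 / (19.3 − 9.6) = 90 / 9.7 = 9.278 d.
Sum = 31.720 ≈ 31.7 days.

31.7 days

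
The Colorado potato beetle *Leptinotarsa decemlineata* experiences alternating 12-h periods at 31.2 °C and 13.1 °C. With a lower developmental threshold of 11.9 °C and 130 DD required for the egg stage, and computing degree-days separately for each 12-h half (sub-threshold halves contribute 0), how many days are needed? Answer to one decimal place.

Day half: max(0, 31.2 − 11.9) × 0.5 = 19.3 × 0.5 = 9.65 DD.
Night half: max(0, 13.1 − 11.9) × 0.5 = 1.2 × 0.5 = 0.60 DD.
Per 24 h: 10.25 DD/day.
Duration = 130 / 10.25 = 12.683 ≈ 12.7 days.

12.7 days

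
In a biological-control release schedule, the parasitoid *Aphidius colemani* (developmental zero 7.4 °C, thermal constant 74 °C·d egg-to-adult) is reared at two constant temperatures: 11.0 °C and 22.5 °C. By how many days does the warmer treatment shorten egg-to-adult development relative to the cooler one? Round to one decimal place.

At 11.0 °C: 74 / (11.0 − 7.4) = 74 / 3.6 = 20.556 d.
At 22.5 °C: 74 / (22.5 − 7.4) = 74 / 15.1 = 4.901 d.
Difference = |20.556 − 4.901| = 15.655 ≈ 15.7 days.

15.7 days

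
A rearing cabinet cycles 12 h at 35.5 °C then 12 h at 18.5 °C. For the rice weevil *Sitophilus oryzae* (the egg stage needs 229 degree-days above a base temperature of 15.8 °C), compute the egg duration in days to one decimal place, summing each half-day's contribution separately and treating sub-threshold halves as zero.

Day half: max(0, 35.5 − 15.8) × 0.5 = 19.7 × 0.5 = 9.85 DD.
Night half: max(0, 18.5 − 15.8) × 0.5 = 2.7 × 0.5 = 1.35 DD.
Per 24 h: 11.20 DD/day.
Duration = 229 / 11.20 = 20.446 ≈ 20.4 days.

20.4 days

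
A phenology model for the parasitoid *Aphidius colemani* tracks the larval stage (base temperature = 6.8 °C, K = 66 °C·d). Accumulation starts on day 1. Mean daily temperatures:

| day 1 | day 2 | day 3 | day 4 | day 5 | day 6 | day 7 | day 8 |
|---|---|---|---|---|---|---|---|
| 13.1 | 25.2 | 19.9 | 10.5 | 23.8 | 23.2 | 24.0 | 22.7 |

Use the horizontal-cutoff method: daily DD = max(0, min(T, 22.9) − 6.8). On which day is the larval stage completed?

Daily DD above 6.8 °C (capped at 16.1): 6.3, 16.1, 13.1, 3.7, 16.1, 16.1, 16.1, 15.9.
Cumulative: 6.3, 22.4, 35.5, 39.2, 55.3, 71.4, 87.5, 103.4.
The total first reaches 66 DD on day 6.

day 6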